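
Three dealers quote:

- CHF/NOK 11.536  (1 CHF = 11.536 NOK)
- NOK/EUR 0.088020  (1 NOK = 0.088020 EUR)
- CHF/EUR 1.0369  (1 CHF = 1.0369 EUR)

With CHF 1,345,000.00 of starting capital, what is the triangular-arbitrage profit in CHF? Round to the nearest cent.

Profit: CHF 28,480.66

Profitable loop is CHF → EUR → NOK → CHF:
CHF 1,345,000.00 × 1.0369 = EUR 1,394,630.50
EUR 1,394,630.50 ÷ 0.088020 = NOK 15,844,472.85
NOK 15,844,472.85 ÷ 11.536 = CHF 1,373,480.66
Profit = CHF 1,373,480.66 − CHF 1,345,000.00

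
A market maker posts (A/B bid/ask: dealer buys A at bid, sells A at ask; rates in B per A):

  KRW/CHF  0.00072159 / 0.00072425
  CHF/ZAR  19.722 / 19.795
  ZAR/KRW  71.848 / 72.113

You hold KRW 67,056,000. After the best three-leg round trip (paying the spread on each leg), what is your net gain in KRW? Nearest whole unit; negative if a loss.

Best loop KRW → CHF → ZAR → KRW:
KRW 67,056,000 × 0.00072159 (sell KRW at bid) = CHF 48,386.94
CHF 48,386.94 × 19.722 (sell CHF at bid) = ZAR 954,287.21
ZAR 954,287.21 × 71.848 (sell ZAR at bid) = KRW 68,563,628

Net profit: KRW 1,507,628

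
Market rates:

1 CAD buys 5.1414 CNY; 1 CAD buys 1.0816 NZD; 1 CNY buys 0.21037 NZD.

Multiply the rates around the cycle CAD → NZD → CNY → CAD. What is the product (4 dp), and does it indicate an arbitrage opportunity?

1.0000 (no arbitrage)

Around CAD → NZD → CNY → CAD: 1 × 1.0816 ÷ 0.21037 ÷ 5.1414 = 1.000003
Product ≈ 1 (deviation 0.000%, within rounding noise).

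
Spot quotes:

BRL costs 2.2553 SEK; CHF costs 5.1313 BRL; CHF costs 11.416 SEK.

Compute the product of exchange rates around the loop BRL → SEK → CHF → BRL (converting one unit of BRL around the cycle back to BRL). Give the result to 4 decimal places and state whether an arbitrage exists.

1.0137 (arbitrage exists)

Around BRL → SEK → CHF → BRL: 1 × 2.2553 ÷ 11.416 × 5.1313 = 1.013719
Product > 1; profitable direction is BRL → SEK → CHF → BRL.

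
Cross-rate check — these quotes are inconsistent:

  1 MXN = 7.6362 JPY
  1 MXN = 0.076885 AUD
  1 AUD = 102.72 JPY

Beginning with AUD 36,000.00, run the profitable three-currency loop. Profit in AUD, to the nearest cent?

Profit: AUD 1,232.47

Profitable loop is AUD → JPY → MXN → AUD:
AUD 36,000.00 × 102.72 = JPY 3,697,920
JPY 3,697,920 ÷ 7.6362 = MXN 484,261.81
MXN 484,261.81 × 0.076885 = AUD 37,232.47
Profit = AUD 37,232.47 − AUD 36,000.00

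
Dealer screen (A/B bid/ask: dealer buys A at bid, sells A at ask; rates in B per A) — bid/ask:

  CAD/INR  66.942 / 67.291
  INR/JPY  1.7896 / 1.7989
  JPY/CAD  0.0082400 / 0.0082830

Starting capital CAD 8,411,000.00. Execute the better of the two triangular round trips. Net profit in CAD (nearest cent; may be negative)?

Best loop CAD → JPY → INR → CAD:
CAD 8,411,000.00 ÷ 0.0082830 (buy JPY at ask) = JPY 1,015,453,338
JPY 1,015,453,338 ÷ 1.7989 (buy INR at ask) = INR 564,485,706.91
INR 564,485,706.91 ÷ 67.291 (buy CAD at ask) = CAD 8,388,725.19

Net result: CAD -22,274.81 (no profitable arbitrage after spreads)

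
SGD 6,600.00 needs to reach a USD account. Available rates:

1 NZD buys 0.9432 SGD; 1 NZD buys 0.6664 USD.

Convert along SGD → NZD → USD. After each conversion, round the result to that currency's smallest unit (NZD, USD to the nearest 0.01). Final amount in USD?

SGD 6,600.00 ÷ 0.9432 = NZD 6,997.46
NZD 6,997.46 × 0.6664 = USD 4,663.11

USD 4,663.11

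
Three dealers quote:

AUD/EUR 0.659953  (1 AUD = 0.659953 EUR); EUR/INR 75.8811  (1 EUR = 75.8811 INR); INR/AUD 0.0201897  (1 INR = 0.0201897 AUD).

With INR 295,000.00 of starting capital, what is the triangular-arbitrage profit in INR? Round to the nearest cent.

Profit: INR 3,262.40

Profitable loop is INR → AUD → EUR → INR:
INR 295,000.00 × 0.0201897 = AUD 5,955.96
AUD 5,955.96 × 0.659953 = EUR 3,930.65
EUR 3,930.65 × 75.8811 = INR 298,262.40
Profit = INR 298,262.40 − INR 295,000.00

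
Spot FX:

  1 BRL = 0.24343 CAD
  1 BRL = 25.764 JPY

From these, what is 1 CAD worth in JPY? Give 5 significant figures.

CAD/JPY = 105.84

1 CAD ÷ 0.24343 = 4.10796 BRL
4.10796 BRL × 25.764 = 105.837 JPY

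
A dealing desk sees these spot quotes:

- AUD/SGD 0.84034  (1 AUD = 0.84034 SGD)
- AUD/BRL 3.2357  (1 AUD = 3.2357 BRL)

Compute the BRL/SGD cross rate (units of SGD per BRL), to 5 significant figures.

1 BRL ÷ 3.2357 = 0.309052 AUD
0.309052 AUD × 0.84034 = 0.259709 SGD

BRL/SGD = 0.25971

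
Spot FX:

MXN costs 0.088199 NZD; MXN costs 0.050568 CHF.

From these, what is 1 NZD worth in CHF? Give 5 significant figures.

NZD/CHF = 0.57334

1 NZD ÷ 0.088199 = 11.338 MXN
11.338 MXN × 0.050568 = 0.57334 CHF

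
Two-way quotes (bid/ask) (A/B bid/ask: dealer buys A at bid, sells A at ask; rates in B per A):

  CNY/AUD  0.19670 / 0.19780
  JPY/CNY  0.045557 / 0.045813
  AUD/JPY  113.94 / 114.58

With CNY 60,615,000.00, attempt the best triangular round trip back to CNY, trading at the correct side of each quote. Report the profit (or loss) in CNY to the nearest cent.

Net profit: CNY 1,274,332.96

Best loop CNY → AUD → JPY → CNY:
CNY 60,615,000.00 × 0.19670 (sell CNY at bid) = AUD 11,922,970.50
AUD 11,922,970.50 × 113.94 (sell AUD at bid) = JPY 1,358,503,259
JPY 1,358,503,259 × 0.045557 (sell JPY at bid) = CNY 61,889,332.96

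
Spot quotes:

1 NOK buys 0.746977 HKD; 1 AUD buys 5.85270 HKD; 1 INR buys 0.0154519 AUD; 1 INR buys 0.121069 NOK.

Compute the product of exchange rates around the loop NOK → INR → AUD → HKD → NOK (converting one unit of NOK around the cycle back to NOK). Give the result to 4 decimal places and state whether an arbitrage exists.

Around NOK → INR → AUD → HKD → NOK: 1 ÷ 0.121069 × 0.0154519 × 5.85270 ÷ 0.746977 = 0.999995
Product ≈ 1 (deviation 0.000%, within rounding noise).

1.0000 (no arbitrage)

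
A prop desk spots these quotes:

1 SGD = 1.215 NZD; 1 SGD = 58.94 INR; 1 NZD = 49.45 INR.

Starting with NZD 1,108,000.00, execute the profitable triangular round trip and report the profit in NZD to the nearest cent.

Profitable loop is NZD → INR → SGD → NZD:
NZD 1,108,000.00 × 49.45 = INR 54,790,600.00
INR 54,790,600.00 ÷ 58.94 = SGD 929,599.59
SGD 929,599.59 × 1.215 = NZD 1,129,463.51
Profit = NZD 1,129,463.51 − NZD 1,108,000.00

Profit: NZD 21,463.51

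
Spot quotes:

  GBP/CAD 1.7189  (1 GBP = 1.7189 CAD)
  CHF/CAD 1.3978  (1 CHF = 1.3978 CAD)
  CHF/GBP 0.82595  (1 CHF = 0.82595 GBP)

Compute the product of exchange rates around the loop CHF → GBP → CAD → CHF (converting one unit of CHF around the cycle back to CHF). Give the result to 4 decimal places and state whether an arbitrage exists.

1.0157 (arbitrage exists)

Around CHF → GBP → CAD → CHF: 1 × 0.82595 × 1.7189 ÷ 1.3978 = 1.015686
Product > 1; profitable direction is CHF → GBP → CAD → CHF.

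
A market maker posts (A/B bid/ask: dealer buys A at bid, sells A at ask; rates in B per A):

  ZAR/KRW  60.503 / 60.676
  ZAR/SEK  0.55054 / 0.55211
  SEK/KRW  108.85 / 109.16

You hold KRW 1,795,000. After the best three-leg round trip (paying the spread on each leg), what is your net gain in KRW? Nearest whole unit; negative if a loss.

Best loop KRW → SEK → ZAR → KRW:
KRW 1,795,000 ÷ 109.16 (buy SEK at ask) = SEK 16,443.75
SEK 16,443.75 ÷ 0.55211 (buy ZAR at ask) = ZAR 29,783.47
ZAR 29,783.47 × 60.503 (sell ZAR at bid) = KRW 1,801,989

Net profit: KRW 6,989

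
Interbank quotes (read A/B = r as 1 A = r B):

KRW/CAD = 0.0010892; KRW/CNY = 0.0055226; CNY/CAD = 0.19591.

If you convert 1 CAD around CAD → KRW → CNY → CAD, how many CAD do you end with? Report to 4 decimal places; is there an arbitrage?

Around CAD → KRW → CNY → CAD: 1 ÷ 0.0010892 × 0.0055226 × 0.19591 = 0.993328
Product < 1; profitable direction is CAD → CNY → KRW → CAD.

0.9933 (arbitrage exists)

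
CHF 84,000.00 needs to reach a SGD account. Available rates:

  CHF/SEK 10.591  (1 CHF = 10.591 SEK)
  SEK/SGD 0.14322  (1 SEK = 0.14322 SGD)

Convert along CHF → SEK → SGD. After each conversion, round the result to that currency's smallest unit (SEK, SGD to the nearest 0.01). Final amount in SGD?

SGD 127,414.81

CHF 84,000.00 × 10.591 = SEK 889,644.00
SEK 889,644.00 × 0.14322 = SGD 127,414.81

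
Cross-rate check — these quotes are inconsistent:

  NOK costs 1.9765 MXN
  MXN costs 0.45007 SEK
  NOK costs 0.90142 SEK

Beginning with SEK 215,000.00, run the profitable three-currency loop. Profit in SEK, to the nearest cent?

Profitable loop is SEK → MXN → NOK → SEK:
SEK 215,000.00 ÷ 0.45007 = MXN 477,703.47
MXN 477,703.47 ÷ 1.9765 = NOK 241,691.61
NOK 241,691.61 × 0.90142 = SEK 217,865.65
Profit = SEK 217,865.65 − SEK 215,000.00

Profit: SEK 2,865.65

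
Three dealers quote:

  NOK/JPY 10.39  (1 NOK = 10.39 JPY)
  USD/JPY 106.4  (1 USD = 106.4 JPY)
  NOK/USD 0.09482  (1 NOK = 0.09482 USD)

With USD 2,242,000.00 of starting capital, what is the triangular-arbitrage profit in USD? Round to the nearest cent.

Profitable loop is USD → NOK → JPY → USD:
USD 2,242,000.00 ÷ 0.09482 = NOK 23,644,800.67
NOK 23,644,800.67 × 10.39 = JPY 245,669,479
JPY 245,669,479 ÷ 106.4 = USD 2,308,923.67
Profit = USD 2,308,923.67 − USD 2,242,000.00

Profit: USD 66,923.67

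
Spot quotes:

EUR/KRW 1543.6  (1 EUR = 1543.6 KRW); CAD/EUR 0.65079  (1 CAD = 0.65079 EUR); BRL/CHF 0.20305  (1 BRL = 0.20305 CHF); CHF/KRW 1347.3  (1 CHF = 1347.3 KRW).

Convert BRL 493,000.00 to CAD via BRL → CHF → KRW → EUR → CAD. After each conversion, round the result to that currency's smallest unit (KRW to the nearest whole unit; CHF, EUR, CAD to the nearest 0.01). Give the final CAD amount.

CAD 134,257.50

BRL 493,000.00 × 0.20305 = CHF 100,103.65
CHF 100,103.65 × 1347.3 = KRW 134,869,648
KRW 134,869,648 ÷ 1543.6 = EUR 87,373.44
EUR 87,373.44 ÷ 0.65079 = CAD 134,257.50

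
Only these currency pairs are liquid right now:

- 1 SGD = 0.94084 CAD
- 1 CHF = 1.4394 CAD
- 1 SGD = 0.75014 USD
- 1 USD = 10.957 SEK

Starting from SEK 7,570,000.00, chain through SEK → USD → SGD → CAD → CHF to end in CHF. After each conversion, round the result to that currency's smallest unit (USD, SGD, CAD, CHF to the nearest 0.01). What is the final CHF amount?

SEK 7,570,000.00 ÷ 10.957 = USD 690,882.54
USD 690,882.54 ÷ 0.75014 = SGD 921,004.80
SGD 921,004.80 × 0.94084 = CAD 866,518.16
CAD 866,518.16 ÷ 1.4394 = CHF 601,999.56

CHF 601,999.56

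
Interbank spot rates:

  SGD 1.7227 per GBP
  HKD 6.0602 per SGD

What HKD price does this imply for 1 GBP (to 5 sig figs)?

GBP/HKD = 10.440

1 GBP × 1.7227 = 1.7227 SGD
1.7227 SGD × 6.0602 = 10.4399 HKD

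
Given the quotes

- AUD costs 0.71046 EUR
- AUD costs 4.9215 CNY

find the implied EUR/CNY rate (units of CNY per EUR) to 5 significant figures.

EUR/CNY = 6.9272

1 EUR ÷ 0.71046 = 1.40754 AUD
1.40754 AUD × 4.9215 = 6.9272 CNY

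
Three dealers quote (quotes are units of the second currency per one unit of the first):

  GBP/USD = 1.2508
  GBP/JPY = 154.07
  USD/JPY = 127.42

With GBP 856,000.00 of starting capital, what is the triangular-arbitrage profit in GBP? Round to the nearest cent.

Profitable loop is GBP → USD → JPY → GBP:
GBP 856,000.00 × 1.2508 = USD 1,070,684.80
USD 1,070,684.80 × 127.42 = JPY 136,426,657
JPY 136,426,657 ÷ 154.07 = GBP 885,484.89
Profit = GBP 885,484.89 − GBP 856,000.00

Profit: GBP 29,484.89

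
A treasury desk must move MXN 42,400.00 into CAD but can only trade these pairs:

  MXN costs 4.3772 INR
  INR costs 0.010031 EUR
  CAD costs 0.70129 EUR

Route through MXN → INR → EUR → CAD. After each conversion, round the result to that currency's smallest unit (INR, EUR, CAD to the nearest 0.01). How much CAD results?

MXN 42,400.00 × 4.3772 = INR 185,593.28
INR 185,593.28 × 0.010031 = EUR 1,861.69
EUR 1,861.69 ÷ 0.70129 = CAD 2,654.66

CAD 2,654.66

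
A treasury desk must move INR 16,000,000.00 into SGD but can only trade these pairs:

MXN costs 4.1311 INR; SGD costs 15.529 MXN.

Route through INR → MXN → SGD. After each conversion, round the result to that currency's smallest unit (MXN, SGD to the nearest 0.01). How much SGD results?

SGD 249,408.23

INR 16,000,000.00 ÷ 4.1311 = MXN 3,873,060.44
MXN 3,873,060.44 ÷ 15.529 = SGD 249,408.23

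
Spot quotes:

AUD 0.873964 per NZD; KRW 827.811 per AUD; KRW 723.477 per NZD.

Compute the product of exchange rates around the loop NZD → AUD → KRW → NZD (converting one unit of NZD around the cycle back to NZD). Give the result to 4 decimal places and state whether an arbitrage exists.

Around NZD → AUD → KRW → NZD: 1 × 0.873964 × 827.811 ÷ 723.477 = 1.000000
Product ≈ 1 (deviation 0.000%, within rounding noise).

1.0000 (no arbitrage)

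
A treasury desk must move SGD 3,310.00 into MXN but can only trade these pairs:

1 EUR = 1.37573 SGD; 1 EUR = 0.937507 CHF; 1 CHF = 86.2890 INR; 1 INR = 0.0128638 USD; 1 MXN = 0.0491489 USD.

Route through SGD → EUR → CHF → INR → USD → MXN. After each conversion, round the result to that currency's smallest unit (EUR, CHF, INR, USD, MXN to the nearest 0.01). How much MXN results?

MXN 50,942.54

SGD 3,310.00 ÷ 1.37573 = EUR 2,406.00
EUR 2,406.00 × 0.937507 = CHF 2,255.64
CHF 2,255.64 × 86.2890 = INR 194,636.92
INR 194,636.92 × 0.0128638 = USD 2,503.77
USD 2,503.77 ÷ 0.0491489 = MXN 50,942.54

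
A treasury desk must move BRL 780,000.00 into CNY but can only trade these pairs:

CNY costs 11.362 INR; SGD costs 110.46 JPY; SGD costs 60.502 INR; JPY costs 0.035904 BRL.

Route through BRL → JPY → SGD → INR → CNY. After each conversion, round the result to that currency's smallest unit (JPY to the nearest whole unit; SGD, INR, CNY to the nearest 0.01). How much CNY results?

CNY 1,047,277.27

BRL 780,000.00 ÷ 0.035904 = JPY 21,724,599
JPY 21,724,599 ÷ 110.46 = SGD 196,673.90
SGD 196,673.90 × 60.502 = INR 11,899,164.30
INR 11,899,164.30 ÷ 11.362 = CNY 1,047,277.27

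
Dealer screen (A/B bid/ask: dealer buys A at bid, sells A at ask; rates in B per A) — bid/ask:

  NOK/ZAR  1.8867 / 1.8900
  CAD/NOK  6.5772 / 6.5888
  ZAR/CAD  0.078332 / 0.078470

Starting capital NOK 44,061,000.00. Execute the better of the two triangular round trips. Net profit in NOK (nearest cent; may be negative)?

Net profit: NOK 1,029,242.18

Best loop NOK → CAD → ZAR → NOK:
NOK 44,061,000.00 ÷ 6.5888 (buy CAD at ask) = CAD 6,687,257.16
CAD 6,687,257.16 ÷ 0.078470 (buy ZAR at ask) = ZAR 85,220,557.71
ZAR 85,220,557.71 ÷ 1.8900 (buy NOK at ask) = NOK 45,090,242.18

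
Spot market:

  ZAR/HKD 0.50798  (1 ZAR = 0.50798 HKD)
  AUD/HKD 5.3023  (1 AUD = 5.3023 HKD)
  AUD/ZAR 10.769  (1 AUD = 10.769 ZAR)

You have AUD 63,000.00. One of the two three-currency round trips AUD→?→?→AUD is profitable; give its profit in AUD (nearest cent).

Profitable loop is AUD → ZAR → HKD → AUD:
AUD 63,000.00 × 10.769 = ZAR 678,447.00
ZAR 678,447.00 × 0.50798 = HKD 344,637.51
HKD 344,637.51 ÷ 5.3023 = AUD 64,997.74
Profit = AUD 64,997.74 − AUD 63,000.00

Profit: AUD 1,997.74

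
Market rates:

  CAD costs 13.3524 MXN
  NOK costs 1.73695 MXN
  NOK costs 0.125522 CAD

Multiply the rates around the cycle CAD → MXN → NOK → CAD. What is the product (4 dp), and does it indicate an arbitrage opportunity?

0.9649 (arbitrage exists)

Around CAD → MXN → NOK → CAD: 1 × 13.3524 ÷ 1.73695 × 0.125522 = 0.964921
Product < 1; profitable direction is CAD → NOK → MXN → CAD.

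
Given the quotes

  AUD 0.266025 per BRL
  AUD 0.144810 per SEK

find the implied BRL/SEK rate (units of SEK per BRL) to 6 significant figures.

1 BRL × 0.266025 = 0.266025 AUD
0.266025 AUD ÷ 0.144810 = 1.83706 SEK

BRL/SEK = 1.83706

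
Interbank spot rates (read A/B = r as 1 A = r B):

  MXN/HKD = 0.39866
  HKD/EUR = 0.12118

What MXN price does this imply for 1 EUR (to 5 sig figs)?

1 EUR ÷ 0.12118 = 8.25219 HKD
8.25219 HKD ÷ 0.39866 = 20.6998 MXN

EUR/MXN = 20.700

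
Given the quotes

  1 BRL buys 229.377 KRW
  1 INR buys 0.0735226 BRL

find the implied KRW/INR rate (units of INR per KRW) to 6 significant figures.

KRW/INR = 0.0592965

1 KRW ÷ 229.377 = 0.00435964 BRL
0.00435964 BRL ÷ 0.0735226 = 0.0592965 INR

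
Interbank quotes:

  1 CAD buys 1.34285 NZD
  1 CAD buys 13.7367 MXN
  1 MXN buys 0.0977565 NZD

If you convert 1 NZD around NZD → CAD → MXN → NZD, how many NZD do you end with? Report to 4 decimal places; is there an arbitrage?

Around NZD → CAD → MXN → NZD: 1 ÷ 1.34285 × 13.7367 × 0.0977565 = 1.000001
Product ≈ 1 (deviation 0.000%, within rounding noise).

1.0000 (no arbitrage)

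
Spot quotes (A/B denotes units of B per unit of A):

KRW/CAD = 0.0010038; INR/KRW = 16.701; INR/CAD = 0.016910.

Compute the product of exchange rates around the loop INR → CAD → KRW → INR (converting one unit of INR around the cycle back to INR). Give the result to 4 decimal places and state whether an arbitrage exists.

1.0087 (arbitrage exists)

Around INR → CAD → KRW → INR: 1 × 0.016910 ÷ 0.0010038 ÷ 16.701 = 1.008681
Product > 1; profitable direction is INR → CAD → KRW → INR.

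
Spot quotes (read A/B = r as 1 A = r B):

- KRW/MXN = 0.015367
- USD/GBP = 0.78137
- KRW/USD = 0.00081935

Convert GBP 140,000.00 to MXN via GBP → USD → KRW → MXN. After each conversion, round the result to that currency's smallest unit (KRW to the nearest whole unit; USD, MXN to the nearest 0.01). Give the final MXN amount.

MXN 3,360,399.70

GBP 140,000.00 ÷ 0.78137 = USD 179,172.48
USD 179,172.48 ÷ 0.00081935 = KRW 218,676,365
KRW 218,676,365 × 0.015367 = MXN 3,360,399.70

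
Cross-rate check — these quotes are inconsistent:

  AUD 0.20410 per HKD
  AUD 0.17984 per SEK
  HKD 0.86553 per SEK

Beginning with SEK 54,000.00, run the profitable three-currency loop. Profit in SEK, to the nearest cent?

Profit: SEK 973.69

Profitable loop is SEK → AUD → HKD → SEK:
SEK 54,000.00 × 0.17984 = AUD 9,711.36
AUD 9,711.36 ÷ 0.20410 = HKD 47,581.38
HKD 47,581.38 ÷ 0.86553 = SEK 54,973.69
Profit = SEK 54,973.69 − SEK 54,000.00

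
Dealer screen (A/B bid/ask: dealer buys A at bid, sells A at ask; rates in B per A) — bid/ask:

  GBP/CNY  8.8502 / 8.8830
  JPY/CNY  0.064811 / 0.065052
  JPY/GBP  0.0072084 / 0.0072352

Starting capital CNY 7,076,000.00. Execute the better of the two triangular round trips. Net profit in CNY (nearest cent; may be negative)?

Net profit: CNY 59,531.77

Best loop CNY → GBP → JPY → CNY:
CNY 7,076,000.00 ÷ 8.8830 (buy GBP at ask) = GBP 796,577.73
GBP 796,577.73 ÷ 0.0072352 (buy JPY at ask) = JPY 110,097,542
JPY 110,097,542 × 0.064811 (sell JPY at bid) = CNY 7,135,531.77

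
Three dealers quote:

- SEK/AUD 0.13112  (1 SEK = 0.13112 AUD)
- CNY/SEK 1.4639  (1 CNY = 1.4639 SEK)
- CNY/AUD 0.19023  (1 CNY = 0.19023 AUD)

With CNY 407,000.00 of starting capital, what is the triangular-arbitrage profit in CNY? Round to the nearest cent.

Profitable loop is CNY → SEK → AUD → CNY:
CNY 407,000.00 × 1.4639 = SEK 595,807.30
SEK 595,807.30 × 0.13112 = AUD 78,122.25
AUD 78,122.25 ÷ 0.19023 = CNY 410,672.62
Profit = CNY 410,672.62 − CNY 407,000.00

Profit: CNY 3,672.62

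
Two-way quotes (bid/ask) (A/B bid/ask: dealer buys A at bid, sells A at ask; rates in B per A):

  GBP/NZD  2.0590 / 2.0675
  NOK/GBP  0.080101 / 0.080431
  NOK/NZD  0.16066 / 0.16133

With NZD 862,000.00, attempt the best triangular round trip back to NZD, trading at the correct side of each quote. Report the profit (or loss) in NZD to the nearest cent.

Net profit: NZD 19,224.20

Best loop NZD → NOK → GBP → NZD:
NZD 862,000.00 ÷ 0.16133 (buy NOK at ask) = NOK 5,343,085.60
NOK 5,343,085.60 × 0.080101 (sell NOK at bid) = GBP 427,986.50
GBP 427,986.50 × 2.0590 (sell GBP at bid) = NZD 881,224.20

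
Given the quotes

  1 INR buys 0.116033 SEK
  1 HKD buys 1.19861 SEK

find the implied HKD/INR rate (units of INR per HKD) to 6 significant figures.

1 HKD × 1.19861 = 1.19861 SEK
1.19861 SEK ÷ 0.116033 = 10.3299 INR

HKD/INR = 10.3299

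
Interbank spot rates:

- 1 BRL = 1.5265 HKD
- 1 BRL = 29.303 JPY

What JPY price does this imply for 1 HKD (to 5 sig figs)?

1 HKD ÷ 1.5265 = 0.655093 BRL
0.655093 BRL × 29.303 = 19.1962 JPY

HKD/JPY = 19.196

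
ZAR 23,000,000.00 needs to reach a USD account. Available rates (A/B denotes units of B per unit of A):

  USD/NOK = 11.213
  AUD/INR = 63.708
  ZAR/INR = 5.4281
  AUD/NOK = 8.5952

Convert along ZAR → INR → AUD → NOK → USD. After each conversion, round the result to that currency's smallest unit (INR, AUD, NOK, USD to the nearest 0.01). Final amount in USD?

ZAR 23,000,000.00 × 5.4281 = INR 124,846,300.00
INR 124,846,300.00 ÷ 63.708 = AUD 1,959,664.41
AUD 1,959,664.41 × 8.5952 = NOK 16,843,707.54
NOK 16,843,707.54 ÷ 11.213 = USD 1,502,158.88

USD 1,502,158.88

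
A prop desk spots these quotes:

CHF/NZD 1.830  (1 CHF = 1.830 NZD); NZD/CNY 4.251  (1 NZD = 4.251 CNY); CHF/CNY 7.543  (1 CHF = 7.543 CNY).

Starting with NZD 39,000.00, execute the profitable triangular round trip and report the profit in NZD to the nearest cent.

Profit: NZD 1,221.91

Profitable loop is NZD → CNY → CHF → NZD:
NZD 39,000.00 × 4.251 = CNY 165,789.00
CNY 165,789.00 ÷ 7.543 = CHF 21,979.19
CHF 21,979.19 × 1.830 = NZD 40,221.91
Profit = NZD 40,221.91 − NZD 39,000.00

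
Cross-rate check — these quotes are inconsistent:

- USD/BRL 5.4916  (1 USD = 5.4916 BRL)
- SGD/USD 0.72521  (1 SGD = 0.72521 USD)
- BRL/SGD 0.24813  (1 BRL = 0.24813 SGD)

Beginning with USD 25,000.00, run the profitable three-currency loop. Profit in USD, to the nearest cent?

Profitable loop is USD → SGD → BRL → USD:
USD 25,000.00 ÷ 0.72521 = SGD 34,472.77
SGD 34,472.77 ÷ 0.24813 = BRL 138,930.29
BRL 138,930.29 ÷ 5.4916 = USD 25,298.69
Profit = USD 25,298.69 − USD 25,000.00

Profit: USD 298.69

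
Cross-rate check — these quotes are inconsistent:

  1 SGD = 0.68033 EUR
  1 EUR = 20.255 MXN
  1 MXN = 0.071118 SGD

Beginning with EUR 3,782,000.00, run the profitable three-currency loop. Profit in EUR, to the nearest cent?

Profitable loop is EUR → SGD → MXN → EUR:
EUR 3,782,000.00 ÷ 0.68033 = SGD 5,559,066.92
SGD 5,559,066.92 ÷ 0.071118 = MXN 78,166,806.20
MXN 78,166,806.20 ÷ 20.255 = EUR 3,859,136.32
Profit = EUR 3,859,136.32 − EUR 3,782,000.00

Profit: EUR 77,136.32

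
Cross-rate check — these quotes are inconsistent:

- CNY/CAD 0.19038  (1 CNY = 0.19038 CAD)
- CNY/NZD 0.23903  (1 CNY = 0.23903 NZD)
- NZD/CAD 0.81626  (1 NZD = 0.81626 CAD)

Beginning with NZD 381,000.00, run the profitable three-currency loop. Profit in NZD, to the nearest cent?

Profit: NZD 9,467.22

Profitable loop is NZD → CAD → CNY → NZD:
NZD 381,000.00 × 0.81626 = CAD 310,995.06
CAD 310,995.06 ÷ 0.19038 = CNY 1,633,549.01
CNY 1,633,549.01 × 0.23903 = NZD 390,467.22
Profit = NZD 390,467.22 − NZD 381,000.00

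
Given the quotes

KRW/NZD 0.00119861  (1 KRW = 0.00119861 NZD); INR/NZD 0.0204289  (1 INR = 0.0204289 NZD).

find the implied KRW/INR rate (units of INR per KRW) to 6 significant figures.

KRW/INR = 0.0586723

1 KRW × 0.00119861 = 0.00119861 NZD
0.00119861 NZD ÷ 0.0204289 = 0.0586723 INR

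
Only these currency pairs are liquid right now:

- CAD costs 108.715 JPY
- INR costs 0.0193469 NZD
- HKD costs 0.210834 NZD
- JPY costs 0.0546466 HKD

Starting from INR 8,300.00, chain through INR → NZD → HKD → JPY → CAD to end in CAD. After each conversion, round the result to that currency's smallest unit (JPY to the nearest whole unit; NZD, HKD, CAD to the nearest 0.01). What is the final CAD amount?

INR 8,300.00 × 0.0193469 = NZD 160.58
NZD 160.58 ÷ 0.210834 = HKD 761.64
HKD 761.64 ÷ 0.0546466 = JPY 13,938
JPY 13,938 ÷ 108.715 = CAD 128.21

CAD 128.21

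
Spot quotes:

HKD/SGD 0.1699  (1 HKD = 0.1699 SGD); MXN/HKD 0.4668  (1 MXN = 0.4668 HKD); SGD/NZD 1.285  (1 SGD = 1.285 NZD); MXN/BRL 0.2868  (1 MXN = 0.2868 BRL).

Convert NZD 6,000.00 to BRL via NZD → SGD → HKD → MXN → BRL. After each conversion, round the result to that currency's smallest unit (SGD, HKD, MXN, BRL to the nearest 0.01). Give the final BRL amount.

NZD 6,000.00 ÷ 1.285 = SGD 4,669.26
SGD 4,669.26 ÷ 0.1699 = HKD 27,482.40
HKD 27,482.40 ÷ 0.4668 = MXN 58,874.04
MXN 58,874.04 × 0.2868 = BRL 16,885.07

BRL 16,885.07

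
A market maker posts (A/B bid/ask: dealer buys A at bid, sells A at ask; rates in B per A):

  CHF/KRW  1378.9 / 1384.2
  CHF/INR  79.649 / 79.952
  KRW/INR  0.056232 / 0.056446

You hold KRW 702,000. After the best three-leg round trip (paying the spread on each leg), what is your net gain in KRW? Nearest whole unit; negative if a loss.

Net profit: KRW 13,625

Best loop KRW → CHF → INR → KRW:
KRW 702,000 ÷ 1384.2 (buy CHF at ask) = CHF 507.15
CHF 507.15 × 79.649 (sell CHF at bid) = INR 40,394.16
INR 40,394.16 ÷ 0.056446 (buy KRW at ask) = KRW 715,625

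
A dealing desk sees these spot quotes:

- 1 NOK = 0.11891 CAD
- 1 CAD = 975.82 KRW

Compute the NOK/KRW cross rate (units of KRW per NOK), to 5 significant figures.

NOK/KRW = 116.03

1 NOK × 0.11891 = 0.11891 CAD
0.11891 CAD × 975.82 = 116.035 KRW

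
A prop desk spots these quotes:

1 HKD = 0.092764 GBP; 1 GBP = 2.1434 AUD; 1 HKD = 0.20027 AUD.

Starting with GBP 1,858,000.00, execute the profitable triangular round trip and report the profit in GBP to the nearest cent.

Profitable loop is GBP → HKD → AUD → GBP:
GBP 1,858,000.00 ÷ 0.092764 = HKD 20,029,321.72
HKD 20,029,321.72 × 0.20027 = AUD 4,011,272.26
AUD 4,011,272.26 ÷ 2.1434 = GBP 1,871,452.95
Profit = GBP 1,871,452.95 − GBP 1,858,000.00

Profit: GBP 13,452.95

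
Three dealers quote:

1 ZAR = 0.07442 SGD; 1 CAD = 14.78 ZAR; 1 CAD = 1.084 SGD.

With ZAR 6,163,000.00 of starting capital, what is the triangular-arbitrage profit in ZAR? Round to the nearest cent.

Profit: ZAR 90,555.16

Profitable loop is ZAR → SGD → CAD → ZAR:
ZAR 6,163,000.00 × 0.07442 = SGD 458,650.46
SGD 458,650.46 ÷ 1.084 = CAD 423,109.28
CAD 423,109.28 × 14.78 = ZAR 6,253,555.16
Profit = ZAR 6,253,555.16 − ZAR 6,163,000.00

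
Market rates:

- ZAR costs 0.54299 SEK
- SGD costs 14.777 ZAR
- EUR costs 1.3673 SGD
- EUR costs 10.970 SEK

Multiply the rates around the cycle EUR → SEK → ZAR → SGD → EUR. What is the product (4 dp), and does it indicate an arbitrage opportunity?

0.9999 (no arbitrage)

Around EUR → SEK → ZAR → SGD → EUR: 1 × 10.970 ÷ 0.54299 ÷ 14.777 ÷ 1.3673 = 0.999919
Product ≈ 1 (deviation 0.008%, within rounding noise).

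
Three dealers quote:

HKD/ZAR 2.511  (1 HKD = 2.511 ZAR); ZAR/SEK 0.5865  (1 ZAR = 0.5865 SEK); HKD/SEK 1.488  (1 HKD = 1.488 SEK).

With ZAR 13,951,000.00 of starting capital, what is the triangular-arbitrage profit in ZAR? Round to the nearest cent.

Profitable loop is ZAR → HKD → SEK → ZAR:
ZAR 13,951,000.00 ÷ 2.511 = HKD 5,555,953.80
HKD 5,555,953.80 × 1.488 = SEK 8,267,259.26
SEK 8,267,259.26 ÷ 0.5865 = ZAR 14,095,923.72
Profit = ZAR 14,095,923.72 − ZAR 13,951,000.00

Profit: ZAR 144,923.72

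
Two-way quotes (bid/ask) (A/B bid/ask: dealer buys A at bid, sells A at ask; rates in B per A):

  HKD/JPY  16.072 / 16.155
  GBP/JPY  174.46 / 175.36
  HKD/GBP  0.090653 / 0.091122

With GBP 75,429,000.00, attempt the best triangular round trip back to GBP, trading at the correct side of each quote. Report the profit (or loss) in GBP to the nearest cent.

Best loop GBP → HKD → JPY → GBP:
GBP 75,429,000.00 ÷ 0.091122 (buy HKD at ask) = HKD 827,780,338.45
HKD 827,780,338.45 × 16.072 (sell HKD at bid) = JPY 13,304,085,600
JPY 13,304,085,600 ÷ 175.36 (buy GBP at ask) = GBP 75,867,276.46

Net profit: GBP 438,276.46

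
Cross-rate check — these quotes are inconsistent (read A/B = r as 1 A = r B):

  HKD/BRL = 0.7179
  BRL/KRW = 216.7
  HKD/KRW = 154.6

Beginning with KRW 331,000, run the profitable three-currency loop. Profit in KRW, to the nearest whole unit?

Profit: KRW 2,074

Profitable loop is KRW → HKD → BRL → KRW:
KRW 331,000 ÷ 154.6 = HKD 2,141.01
HKD 2,141.01 × 0.7179 = BRL 1,537.03
BRL 1,537.03 × 216.7 = KRW 333,074
Profit = KRW 333,074 − KRW 331,000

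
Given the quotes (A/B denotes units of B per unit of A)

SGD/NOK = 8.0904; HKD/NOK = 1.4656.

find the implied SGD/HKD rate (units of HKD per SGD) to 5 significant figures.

SGD/HKD = 5.5202

1 SGD × 8.0904 = 8.0904 NOK
8.0904 NOK ÷ 1.4656 = 5.5202 HKD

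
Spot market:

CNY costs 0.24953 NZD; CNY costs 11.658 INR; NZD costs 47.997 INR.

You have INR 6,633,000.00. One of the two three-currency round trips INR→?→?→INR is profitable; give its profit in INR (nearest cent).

Profit: INR 181,324.42

Profitable loop is INR → CNY → NZD → INR:
INR 6,633,000.00 ÷ 11.658 = CNY 568,965.52
CNY 568,965.52 × 0.24953 = NZD 141,973.97
NZD 141,973.97 × 47.997 = INR 6,814,324.42
Profit = INR 6,814,324.42 − INR 6,633,000.00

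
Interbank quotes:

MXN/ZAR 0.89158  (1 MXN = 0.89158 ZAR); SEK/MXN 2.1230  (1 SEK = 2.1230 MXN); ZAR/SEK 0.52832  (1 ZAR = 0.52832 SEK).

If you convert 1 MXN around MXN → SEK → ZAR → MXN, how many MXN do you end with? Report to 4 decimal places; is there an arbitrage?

Around MXN → SEK → ZAR → MXN: 1 ÷ 2.1230 ÷ 0.52832 ÷ 0.89158 = 0.999983
Product ≈ 1 (deviation 0.002%, within rounding noise).

1.0000 (no arbitrage)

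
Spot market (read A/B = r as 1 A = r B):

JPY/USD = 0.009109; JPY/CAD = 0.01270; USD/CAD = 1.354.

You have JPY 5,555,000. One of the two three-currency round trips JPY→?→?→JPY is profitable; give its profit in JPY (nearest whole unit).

Profitable loop is JPY → CAD → USD → JPY:
JPY 5,555,000 × 0.01270 = CAD 70,548.50
CAD 70,548.50 ÷ 1.354 = USD 52,103.77
USD 52,103.77 ÷ 0.009109 = JPY 5,720,031
Profit = JPY 5,720,031 − JPY 5,555,000

Profit: JPY 165,031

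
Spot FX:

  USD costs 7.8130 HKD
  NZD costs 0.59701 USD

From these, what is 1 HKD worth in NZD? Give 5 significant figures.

1 HKD ÷ 7.8130 = 0.127992 USD
0.127992 USD ÷ 0.59701 = 0.214388 NZD

HKD/NZD = 0.21439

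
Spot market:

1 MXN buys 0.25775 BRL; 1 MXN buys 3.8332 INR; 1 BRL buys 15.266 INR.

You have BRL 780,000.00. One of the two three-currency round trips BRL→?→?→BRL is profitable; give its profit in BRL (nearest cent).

Profit: BRL 20,676.45

Profitable loop is BRL → INR → MXN → BRL:
BRL 780,000.00 × 15.266 = INR 11,907,480.00
INR 11,907,480.00 ÷ 3.8332 = MXN 3,106,407.18
MXN 3,106,407.18 × 0.25775 = BRL 800,676.45
Profit = BRL 800,676.45 − BRL 780,000.00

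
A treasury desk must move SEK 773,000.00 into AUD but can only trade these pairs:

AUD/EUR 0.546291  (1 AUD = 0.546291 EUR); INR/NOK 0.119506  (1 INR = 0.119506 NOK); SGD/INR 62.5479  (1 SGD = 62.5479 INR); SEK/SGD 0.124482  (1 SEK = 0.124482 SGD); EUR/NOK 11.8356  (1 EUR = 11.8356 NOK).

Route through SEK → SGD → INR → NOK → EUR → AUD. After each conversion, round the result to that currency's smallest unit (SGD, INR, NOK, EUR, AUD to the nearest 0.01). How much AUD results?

AUD 111,243.38

SEK 773,000.00 × 0.124482 = SGD 96,224.59
SGD 96,224.59 × 62.5479 = INR 6,018,646.03
INR 6,018,646.03 × 0.119506 = NOK 719,264.31
NOK 719,264.31 ÷ 11.8356 = EUR 60,771.26
EUR 60,771.26 ÷ 0.546291 = AUD 111,243.38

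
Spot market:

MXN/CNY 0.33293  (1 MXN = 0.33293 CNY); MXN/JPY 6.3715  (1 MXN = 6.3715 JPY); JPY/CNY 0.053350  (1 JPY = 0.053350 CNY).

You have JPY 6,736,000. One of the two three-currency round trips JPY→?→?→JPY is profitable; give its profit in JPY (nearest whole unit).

Profit: JPY 141,415

Profitable loop is JPY → CNY → MXN → JPY:
JPY 6,736,000 × 0.053350 = CNY 359,365.60
CNY 359,365.60 ÷ 0.33293 = MXN 1,079,402.88
MXN 1,079,402.88 × 6.3715 = JPY 6,877,415
Profit = JPY 6,877,415 − JPY 6,736,000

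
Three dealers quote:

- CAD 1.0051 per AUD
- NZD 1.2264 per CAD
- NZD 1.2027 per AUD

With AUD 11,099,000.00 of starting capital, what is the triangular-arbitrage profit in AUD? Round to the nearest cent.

Profitable loop is AUD → CAD → NZD → AUD:
AUD 11,099,000.00 × 1.0051 = CAD 11,155,604.90
CAD 11,155,604.90 × 1.2264 = NZD 13,681,233.85
NZD 13,681,233.85 ÷ 1.2027 = AUD 11,375,433.48
Profit = AUD 11,375,433.48 − AUD 11,099,000.00

Profit: AUD 276,433.48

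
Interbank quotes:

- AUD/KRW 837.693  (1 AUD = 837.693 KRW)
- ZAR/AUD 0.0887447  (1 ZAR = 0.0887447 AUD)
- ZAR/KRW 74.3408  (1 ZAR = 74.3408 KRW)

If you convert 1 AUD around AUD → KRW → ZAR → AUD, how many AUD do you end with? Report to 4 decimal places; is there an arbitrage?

1.0000 (no arbitrage)

Around AUD → KRW → ZAR → AUD: 1 × 837.693 ÷ 74.3408 × 0.0887447 = 1.000000
Product ≈ 1 (deviation 0.000%, within rounding noise).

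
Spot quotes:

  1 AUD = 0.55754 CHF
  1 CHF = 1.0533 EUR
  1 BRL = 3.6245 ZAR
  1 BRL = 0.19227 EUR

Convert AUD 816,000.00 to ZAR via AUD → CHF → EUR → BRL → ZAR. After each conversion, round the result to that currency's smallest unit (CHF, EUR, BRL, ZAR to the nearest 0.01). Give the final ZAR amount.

ZAR 9,033,475.17

AUD 816,000.00 × 0.55754 = CHF 454,952.64
CHF 454,952.64 × 1.0533 = EUR 479,201.62
EUR 479,201.62 ÷ 0.19227 = BRL 2,492,336.92
BRL 2,492,336.92 × 3.6245 = ZAR 9,033,475.17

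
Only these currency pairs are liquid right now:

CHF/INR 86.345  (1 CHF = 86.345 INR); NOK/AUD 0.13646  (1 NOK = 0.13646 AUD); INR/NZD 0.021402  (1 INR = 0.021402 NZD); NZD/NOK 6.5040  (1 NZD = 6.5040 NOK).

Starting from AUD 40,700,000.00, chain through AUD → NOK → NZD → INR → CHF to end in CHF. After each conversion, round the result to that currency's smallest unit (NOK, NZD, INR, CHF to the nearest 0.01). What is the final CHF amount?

CHF 24,815,152.94

AUD 40,700,000.00 ÷ 0.13646 = NOK 298,255,899.16
NOK 298,255,899.16 ÷ 6.5040 = NZD 45,857,303.07
NZD 45,857,303.07 ÷ 0.021402 = INR 2,142,664,380.43
INR 2,142,664,380.43 ÷ 86.345 = CHF 24,815,152.94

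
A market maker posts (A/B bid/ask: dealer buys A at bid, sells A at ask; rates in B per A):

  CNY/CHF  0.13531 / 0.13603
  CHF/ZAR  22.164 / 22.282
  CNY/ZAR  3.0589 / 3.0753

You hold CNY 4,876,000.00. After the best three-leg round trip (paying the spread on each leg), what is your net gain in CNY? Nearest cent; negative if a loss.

Net profit: CNY 44,849.79

Best loop CNY → ZAR → CHF → CNY:
CNY 4,876,000.00 × 3.0589 (sell CNY at bid) = ZAR 14,915,196.40
ZAR 14,915,196.40 ÷ 22.282 (buy CHF at ask) = CHF 669,383.20
CHF 669,383.20 ÷ 0.13603 (buy CNY at ask) = CNY 4,920,849.79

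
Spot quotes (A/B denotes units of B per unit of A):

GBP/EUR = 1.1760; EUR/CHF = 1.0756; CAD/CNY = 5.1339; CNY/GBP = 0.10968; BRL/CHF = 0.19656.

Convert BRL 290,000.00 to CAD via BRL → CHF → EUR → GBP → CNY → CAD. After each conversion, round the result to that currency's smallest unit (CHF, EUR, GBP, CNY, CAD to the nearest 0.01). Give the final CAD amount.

BRL 290,000.00 × 0.19656 = CHF 57,002.40
CHF 57,002.40 ÷ 1.0756 = EUR 52,995.91
EUR 52,995.91 ÷ 1.1760 = GBP 45,064.55
GBP 45,064.55 ÷ 0.10968 = CNY 410,872.99
CNY 410,872.99 ÷ 5.1339 = CAD 80,031.36

CAD 80,031.36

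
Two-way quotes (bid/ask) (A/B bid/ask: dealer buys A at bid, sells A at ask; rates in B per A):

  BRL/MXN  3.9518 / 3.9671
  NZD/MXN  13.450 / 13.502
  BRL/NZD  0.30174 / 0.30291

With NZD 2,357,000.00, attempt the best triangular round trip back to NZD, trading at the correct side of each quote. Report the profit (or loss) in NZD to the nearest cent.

Best loop NZD → MXN → BRL → NZD:
NZD 2,357,000.00 × 13.450 (sell NZD at bid) = MXN 31,701,650.00
MXN 31,701,650.00 ÷ 3.9671 (buy BRL at ask) = BRL 7,991,139.62
BRL 7,991,139.62 × 0.30174 (sell BRL at bid) = NZD 2,411,246.47

Net profit: NZD 54,246.47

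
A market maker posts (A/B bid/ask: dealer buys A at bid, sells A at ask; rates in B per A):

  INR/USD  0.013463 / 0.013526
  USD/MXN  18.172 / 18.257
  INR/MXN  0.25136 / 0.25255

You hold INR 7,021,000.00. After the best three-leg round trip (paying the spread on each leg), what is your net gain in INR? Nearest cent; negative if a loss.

Best loop INR → MXN → USD → INR:
INR 7,021,000.00 × 0.25136 (sell INR at bid) = MXN 1,764,798.56
MXN 1,764,798.56 ÷ 18.257 (buy USD at ask) = USD 96,664.21
USD 96,664.21 ÷ 0.013526 (buy INR at ask) = INR 7,146,548.45

Net profit: INR 125,548.45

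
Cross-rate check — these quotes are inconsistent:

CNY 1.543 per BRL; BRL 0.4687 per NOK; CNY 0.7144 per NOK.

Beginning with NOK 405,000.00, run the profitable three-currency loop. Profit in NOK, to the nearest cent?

Profitable loop is NOK → BRL → CNY → NOK:
NOK 405,000.00 × 0.4687 = BRL 189,823.50
BRL 189,823.50 × 1.543 = CNY 292,897.66
CNY 292,897.66 ÷ 0.7144 = NOK 409,991.13
Profit = NOK 409,991.13 − NOK 405,000.00

Profit: NOK 4,991.13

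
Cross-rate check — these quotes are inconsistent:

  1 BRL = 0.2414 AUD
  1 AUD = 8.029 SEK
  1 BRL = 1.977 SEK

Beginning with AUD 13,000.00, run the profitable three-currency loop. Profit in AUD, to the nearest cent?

Profit: AUD 260.24

Profitable loop is AUD → BRL → SEK → AUD:
AUD 13,000.00 ÷ 0.2414 = BRL 53,852.53
BRL 53,852.53 × 1.977 = SEK 106,466.45
SEK 106,466.45 ÷ 8.029 = AUD 13,260.24
Profit = AUD 13,260.24 − AUD 13,000.00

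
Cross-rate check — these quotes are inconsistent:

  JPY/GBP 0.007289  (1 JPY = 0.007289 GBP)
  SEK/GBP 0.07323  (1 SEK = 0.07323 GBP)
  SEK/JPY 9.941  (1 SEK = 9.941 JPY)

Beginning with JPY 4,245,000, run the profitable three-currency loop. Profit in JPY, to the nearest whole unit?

Profit: JPY 45,113

Profitable loop is JPY → SEK → GBP → JPY:
JPY 4,245,000 ÷ 9.941 = SEK 427,019.41
SEK 427,019.41 × 0.07323 = GBP 31,270.63
GBP 31,270.63 ÷ 0.007289 = JPY 4,290,113
Profit = JPY 4,290,113 − JPY 4,245,000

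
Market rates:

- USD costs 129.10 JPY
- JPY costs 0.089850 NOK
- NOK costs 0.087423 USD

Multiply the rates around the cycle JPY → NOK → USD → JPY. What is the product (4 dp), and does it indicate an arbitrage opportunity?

Around JPY → NOK → USD → JPY: 1 × 0.089850 × 0.087423 × 129.10 = 1.014075
Product > 1; profitable direction is JPY → NOK → USD → JPY.

1.0141 (arbitrage exists)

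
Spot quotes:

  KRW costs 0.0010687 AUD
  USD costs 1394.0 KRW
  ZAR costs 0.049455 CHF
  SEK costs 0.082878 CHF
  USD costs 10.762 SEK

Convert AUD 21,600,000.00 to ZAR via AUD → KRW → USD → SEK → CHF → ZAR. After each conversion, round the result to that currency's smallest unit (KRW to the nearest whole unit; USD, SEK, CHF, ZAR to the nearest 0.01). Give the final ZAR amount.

AUD 21,600,000.00 ÷ 0.0010687 = KRW 20,211,471,882
KRW 20,211,471,882 ÷ 1394.0 = USD 14,498,903.79
USD 14,498,903.79 × 10.762 = SEK 156,037,202.59
SEK 156,037,202.59 × 0.082878 = CHF 12,932,051.28
CHF 12,932,051.28 ÷ 0.049455 = ZAR 261,491,280.56

ZAR 261,491,280.56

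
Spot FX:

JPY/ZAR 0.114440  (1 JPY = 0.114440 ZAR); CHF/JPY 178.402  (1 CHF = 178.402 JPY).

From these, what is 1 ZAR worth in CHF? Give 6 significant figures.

ZAR/CHF = 0.0489804

1 ZAR ÷ 0.114440 = 8.7382 JPY
8.7382 JPY ÷ 178.402 = 0.0489804 CHF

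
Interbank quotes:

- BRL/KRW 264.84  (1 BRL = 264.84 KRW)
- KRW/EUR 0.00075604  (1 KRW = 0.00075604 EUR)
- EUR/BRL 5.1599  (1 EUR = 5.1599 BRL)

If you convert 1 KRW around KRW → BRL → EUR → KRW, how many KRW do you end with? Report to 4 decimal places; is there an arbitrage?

Around KRW → BRL → EUR → KRW: 1 ÷ 264.84 ÷ 5.1599 ÷ 0.00075604 = 0.967900
Product < 1; profitable direction is KRW → EUR → BRL → KRW.

0.9679 (arbitrage exists)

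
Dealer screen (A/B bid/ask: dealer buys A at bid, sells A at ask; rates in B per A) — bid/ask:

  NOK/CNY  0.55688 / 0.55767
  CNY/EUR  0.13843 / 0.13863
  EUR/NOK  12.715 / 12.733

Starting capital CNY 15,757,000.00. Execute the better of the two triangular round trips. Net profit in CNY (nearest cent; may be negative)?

Net profit: CNY 249,939.02

Best loop CNY → NOK → EUR → CNY:
CNY 15,757,000.00 ÷ 0.55767 (buy NOK at ask) = NOK 28,255,061.24
NOK 28,255,061.24 ÷ 12.733 (buy EUR at ask) = EUR 2,219,041.96
EUR 2,219,041.96 ÷ 0.13863 (buy CNY at ask) = CNY 16,006,939.02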